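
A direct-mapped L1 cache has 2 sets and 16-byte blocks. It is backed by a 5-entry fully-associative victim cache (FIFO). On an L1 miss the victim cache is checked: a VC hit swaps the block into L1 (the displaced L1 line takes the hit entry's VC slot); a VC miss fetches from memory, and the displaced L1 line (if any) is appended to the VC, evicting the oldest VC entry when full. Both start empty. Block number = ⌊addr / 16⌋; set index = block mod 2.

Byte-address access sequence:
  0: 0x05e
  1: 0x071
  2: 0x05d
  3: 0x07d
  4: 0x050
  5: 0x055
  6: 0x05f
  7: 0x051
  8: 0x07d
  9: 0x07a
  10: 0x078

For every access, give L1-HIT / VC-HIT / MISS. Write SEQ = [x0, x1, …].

SEQ = [MISS, MISS, VC-HIT, VC-HIT, VC-HIT, L1-HIT, L1-HIT, L1-HIT, VC-HIT, L1-HIT, L1-HIT]

#0 0x5e→b5/s1 MISS; vc=[]
#1 0x71→b7/s1 MISS; vc=[5]
#2 0x5d→b5/s1 VC-HIT; vc=[7]
#3 0x7d→b7/s1 VC-HIT; vc=[5]
#4 0x50→b5/s1 VC-HIT; vc=[7]
#5 0x55→b5/s1 L1-HIT; vc=[7]
#6 0x5f→b5/s1 L1-HIT; vc=[7]
#7 0x51→b5/s1 L1-HIT; vc=[7]
#8 0x7d→b7/s1 VC-HIT; vc=[5]
#9 0x7a→b7/s1 L1-HIT; vc=[5]
#10 0x78→b7/s1 L1-HIT; vc=[5]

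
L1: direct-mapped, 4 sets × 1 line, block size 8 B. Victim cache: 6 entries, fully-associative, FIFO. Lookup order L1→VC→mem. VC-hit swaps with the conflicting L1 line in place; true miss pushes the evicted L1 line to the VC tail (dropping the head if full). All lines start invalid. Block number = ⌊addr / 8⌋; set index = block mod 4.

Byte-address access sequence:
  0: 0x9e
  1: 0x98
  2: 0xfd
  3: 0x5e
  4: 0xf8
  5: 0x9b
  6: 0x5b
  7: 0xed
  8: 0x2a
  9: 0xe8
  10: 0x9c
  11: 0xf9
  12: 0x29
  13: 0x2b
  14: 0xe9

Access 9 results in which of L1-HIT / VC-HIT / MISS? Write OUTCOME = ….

OUTCOME = VC-HIT

  [0] addr=0x9e blk=19 s=3: MISS | VC []
  [1] addr=0x98 blk=19 s=3: L1-HIT | VC []
  [2] addr=0xfd blk=31 s=3: MISS | VC [19]
  [3] addr=0x5e blk=11 s=3: MISS | VC [19, 31]
  [4] addr=0xf8 blk=31 s=3: VC-HIT | VC [19, 11]
  [5] addr=0x9b blk=19 s=3: VC-HIT | VC [31, 11]
  [6] addr=0x5b blk=11 s=3: VC-HIT | VC [31, 19]
  [7] addr=0xed blk=29 s=1: MISS | VC [31, 19]
  [8] addr=0x2a blk=5 s=1: MISS | VC [31, 19, 29]
  [9] addr=0xe8 blk=29 s=1: VC-HIT | VC [31, 19, 5]
  [10] addr=0x9c blk=19 s=3: VC-HIT | VC [31, 11, 5]
  [11] addr=0xf9 blk=31 s=3: VC-HIT | VC [19, 11, 5]
  [12] addr=0x29 blk=5 s=1: VC-HIT | VC [19, 11, 29]
  [13] addr=0x2b blk=5 s=1: L1-HIT | VC [19, 11, 29]
  [14] addr=0xe9 blk=29 s=1: VC-HIT | VC [19, 11, 5]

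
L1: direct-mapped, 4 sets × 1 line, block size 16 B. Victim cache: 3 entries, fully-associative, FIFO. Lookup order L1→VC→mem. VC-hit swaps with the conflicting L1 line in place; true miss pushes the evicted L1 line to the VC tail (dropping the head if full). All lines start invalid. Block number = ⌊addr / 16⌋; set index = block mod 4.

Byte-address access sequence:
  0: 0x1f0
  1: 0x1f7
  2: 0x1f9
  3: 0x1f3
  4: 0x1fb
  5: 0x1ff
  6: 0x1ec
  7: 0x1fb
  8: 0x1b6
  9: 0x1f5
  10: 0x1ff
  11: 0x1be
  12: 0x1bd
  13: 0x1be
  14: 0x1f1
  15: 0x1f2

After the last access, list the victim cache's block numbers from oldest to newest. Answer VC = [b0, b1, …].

0: 0x1f0 (blk 31, set 3) → MISS  vc=[]
1: 0x1f7 (blk 31, set 3) → L1-HIT  vc=[]
2: 0x1f9 (blk 31, set 3) → L1-HIT  vc=[]
3: 0x1f3 (blk 31, set 3) → L1-HIT  vc=[]
4: 0x1fb (blk 31, set 3) → L1-HIT  vc=[]
5: 0x1ff (blk 31, set 3) → L1-HIT  vc=[]
6: 0x1ec (blk 30, set 2) → MISS  vc=[]
7: 0x1fb (blk 31, set 3) → L1-HIT  vc=[]
8: 0x1b6 (blk 27, set 3) → MISS  vc=[31]
9: 0x1f5 (blk 31, set 3) → VC-HIT  vc=[27]
10: 0x1ff (blk 31, set 3) → L1-HIT  vc=[27]
11: 0x1be (blk 27, set 3) → VC-HIT  vc=[31]
12: 0x1bd (blk 27, set 3) → L1-HIT  vc=[31]
13: 0x1be (blk 27, set 3) → L1-HIT  vc=[31]
14: 0x1f1 (blk 31, set 3) → VC-HIT  vc=[27]
15: 0x1f2 (blk 31, set 3) → L1-HIT  vc=[27]

VC = [27]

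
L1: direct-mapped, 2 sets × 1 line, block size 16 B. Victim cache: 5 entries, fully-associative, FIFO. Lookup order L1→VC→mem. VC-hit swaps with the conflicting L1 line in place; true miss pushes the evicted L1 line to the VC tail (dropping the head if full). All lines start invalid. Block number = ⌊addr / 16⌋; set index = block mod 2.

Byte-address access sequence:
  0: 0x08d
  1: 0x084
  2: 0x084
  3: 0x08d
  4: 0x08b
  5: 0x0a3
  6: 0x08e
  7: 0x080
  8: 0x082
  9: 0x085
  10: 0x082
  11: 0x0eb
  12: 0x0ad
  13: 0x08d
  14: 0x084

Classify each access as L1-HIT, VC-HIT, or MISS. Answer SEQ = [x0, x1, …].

SEQ = [MISS, L1-HIT, L1-HIT, L1-HIT, L1-HIT, MISS, VC-HIT, L1-HIT, L1-HIT, L1-HIT, L1-HIT, MISS, VC-HIT, VC-HIT, L1-HIT]

  [0] addr=0x8d blk=8 s=0: MISS | VC []
  [1] addr=0x84 blk=8 s=0: L1-HIT | VC []
  [2] addr=0x84 blk=8 s=0: L1-HIT | VC []
  [3] addr=0x8d blk=8 s=0: L1-HIT | VC []
  [4] addr=0x8b blk=8 s=0: L1-HIT | VC []
  [5] addr=0xa3 blk=10 s=0: MISS | VC [8]
  [6] addr=0x8e blk=8 s=0: VC-HIT | VC [10]
  [7] addr=0x80 blk=8 s=0: L1-HIT | VC [10]
  [8] addr=0x82 blk=8 s=0: L1-HIT | VC [10]
  [9] addr=0x85 blk=8 s=0: L1-HIT | VC [10]
  [10] addr=0x82 blk=8 s=0: L1-HIT | VC [10]
  [11] addr=0xeb blk=14 s=0: MISS | VC [10, 8]
  [12] addr=0xad blk=10 s=0: VC-HIT | VC [14, 8]
  [13] addr=0x8d blk=8 s=0: VC-HIT | VC [14, 10]
  [14] addr=0x84 blk=8 s=0: L1-HIT | VC [14, 10]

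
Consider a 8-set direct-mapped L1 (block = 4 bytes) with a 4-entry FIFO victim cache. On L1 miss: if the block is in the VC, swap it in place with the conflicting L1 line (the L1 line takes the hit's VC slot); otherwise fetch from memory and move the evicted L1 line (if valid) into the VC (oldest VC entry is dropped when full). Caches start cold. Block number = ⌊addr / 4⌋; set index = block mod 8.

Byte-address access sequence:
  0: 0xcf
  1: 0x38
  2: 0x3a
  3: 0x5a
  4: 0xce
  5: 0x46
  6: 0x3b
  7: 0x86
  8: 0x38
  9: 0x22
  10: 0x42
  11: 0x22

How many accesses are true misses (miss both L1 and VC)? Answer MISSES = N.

#0 0xcf→b51/s3 MISS; vc=[]
#1 0x38→b14/s6 MISS; vc=[]
#2 0x3a→b14/s6 L1-HIT; vc=[]
#3 0x5a→b22/s6 MISS; vc=[14]
#4 0xce→b51/s3 L1-HIT; vc=[14]
#5 0x46→b17/s1 MISS; vc=[14]
#6 0x3b→b14/s6 VC-HIT; vc=[22]
#7 0x86→b33/s1 MISS; vc=[22,17]
#8 0x38→b14/s6 L1-HIT; vc=[22,17]
#9 0x22→b8/s0 MISS; vc=[22,17]
#10 0x42→b16/s0 MISS; vc=[22,17,8]
#11 0x22→b8/s0 VC-HIT; vc=[22,17,16]

MISSES = 7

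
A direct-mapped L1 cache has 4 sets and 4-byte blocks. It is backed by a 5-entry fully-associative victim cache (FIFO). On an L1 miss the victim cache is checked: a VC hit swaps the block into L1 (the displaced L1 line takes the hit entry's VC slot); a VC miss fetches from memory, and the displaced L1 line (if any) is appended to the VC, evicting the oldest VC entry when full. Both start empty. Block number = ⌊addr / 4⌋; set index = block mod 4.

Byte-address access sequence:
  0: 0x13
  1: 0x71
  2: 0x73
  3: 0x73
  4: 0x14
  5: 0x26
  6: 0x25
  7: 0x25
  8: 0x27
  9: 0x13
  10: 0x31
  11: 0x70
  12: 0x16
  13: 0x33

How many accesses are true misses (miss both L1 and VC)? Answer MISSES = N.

MISSES = 5

#0 0x13→b4/s0 MISS; vc=[]
#1 0x71→b28/s0 MISS; vc=[4]
#2 0x73→b28/s0 L1-HIT; vc=[4]
#3 0x73→b28/s0 L1-HIT; vc=[4]
#4 0x14→b5/s1 MISS; vc=[4]
#5 0x26→b9/s1 MISS; vc=[4,5]
#6 0x25→b9/s1 L1-HIT; vc=[4,5]
#7 0x25→b9/s1 L1-HIT; vc=[4,5]
#8 0x27→b9/s1 L1-HIT; vc=[4,5]
#9 0x13→b4/s0 VC-HIT; vc=[28,5]
#10 0x31→b12/s0 MISS; vc=[28,5,4]
#11 0x70→b28/s0 VC-HIT; vc=[12,5,4]
#12 0x16→b5/s1 VC-HIT; vc=[12,9,4]
#13 0x33→b12/s0 VC-HIT; vc=[28,9,4]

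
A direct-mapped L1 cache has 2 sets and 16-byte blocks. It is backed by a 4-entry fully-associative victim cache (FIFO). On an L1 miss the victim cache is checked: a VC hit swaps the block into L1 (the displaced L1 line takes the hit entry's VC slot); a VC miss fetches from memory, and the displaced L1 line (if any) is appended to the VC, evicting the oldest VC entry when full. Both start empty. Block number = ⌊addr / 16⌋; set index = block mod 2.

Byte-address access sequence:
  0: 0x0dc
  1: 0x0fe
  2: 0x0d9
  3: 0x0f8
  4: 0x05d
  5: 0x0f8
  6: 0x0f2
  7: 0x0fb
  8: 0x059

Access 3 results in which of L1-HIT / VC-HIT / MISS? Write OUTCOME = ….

OUTCOME = VC-HIT

#0 0xdc→b13/s1 MISS; vc=[]
#1 0xfe→b15/s1 MISS; vc=[13]
#2 0xd9→b13/s1 VC-HIT; vc=[15]
#3 0xf8→b15/s1 VC-HIT; vc=[13]
#4 0x5d→b5/s1 MISS; vc=[13,15]
#5 0xf8→b15/s1 VC-HIT; vc=[13,5]
#6 0xf2→b15/s1 L1-HIT; vc=[13,5]
#7 0xfb→b15/s1 L1-HIT; vc=[13,5]
#8 0x59→b5/s1 VC-HIT; vc=[13,15]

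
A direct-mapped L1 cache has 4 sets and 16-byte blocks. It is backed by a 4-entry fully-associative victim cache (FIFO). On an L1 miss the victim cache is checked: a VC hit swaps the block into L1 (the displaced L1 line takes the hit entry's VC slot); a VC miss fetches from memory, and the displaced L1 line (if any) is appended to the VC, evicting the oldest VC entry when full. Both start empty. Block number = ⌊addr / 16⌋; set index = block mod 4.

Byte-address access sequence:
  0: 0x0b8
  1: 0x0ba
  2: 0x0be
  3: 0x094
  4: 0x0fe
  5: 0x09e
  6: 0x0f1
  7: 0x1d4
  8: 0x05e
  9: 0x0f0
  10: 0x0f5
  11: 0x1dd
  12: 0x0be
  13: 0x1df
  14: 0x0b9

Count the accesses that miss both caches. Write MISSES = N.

0: 0xb8 (blk 11, set 3) → MISS  vc=[]
1: 0xba (blk 11, set 3) → L1-HIT  vc=[]
2: 0xbe (blk 11, set 3) → L1-HIT  vc=[]
3: 0x94 (blk 9, set 1) → MISS  vc=[]
4: 0xfe (blk 15, set 3) → MISS  vc=[11]
5: 0x9e (blk 9, set 1) → L1-HIT  vc=[11]
6: 0xf1 (blk 15, set 3) → L1-HIT  vc=[11]
7: 0x1d4 (blk 29, set 1) → MISS  vc=[11, 9]
8: 0x5e (blk 5, set 1) → MISS  vc=[11, 9, 29]
9: 0xf0 (blk 15, set 3) → L1-HIT  vc=[11, 9, 29]
10: 0xf5 (blk 15, set 3) → L1-HIT  vc=[11, 9, 29]
11: 0x1dd (blk 29, set 1) → VC-HIT  vc=[11, 9, 5]
12: 0xbe (blk 11, set 3) → VC-HIT  vc=[15, 9, 5]
13: 0x1df (blk 29, set 1) → L1-HIT  vc=[15, 9, 5]
14: 0xb9 (blk 11, set 3) → L1-HIT  vc=[15, 9, 5]

MISSES = 5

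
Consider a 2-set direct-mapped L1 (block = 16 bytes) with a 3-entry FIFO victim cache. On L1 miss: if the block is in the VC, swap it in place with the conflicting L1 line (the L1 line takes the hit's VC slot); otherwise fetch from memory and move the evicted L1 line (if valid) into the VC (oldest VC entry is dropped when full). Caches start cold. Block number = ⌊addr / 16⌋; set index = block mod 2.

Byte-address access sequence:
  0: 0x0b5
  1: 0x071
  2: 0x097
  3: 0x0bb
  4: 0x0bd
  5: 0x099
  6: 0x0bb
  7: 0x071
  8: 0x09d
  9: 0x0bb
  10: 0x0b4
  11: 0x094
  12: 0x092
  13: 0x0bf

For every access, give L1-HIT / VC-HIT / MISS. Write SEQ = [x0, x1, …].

SEQ = [MISS, MISS, MISS, VC-HIT, L1-HIT, VC-HIT, VC-HIT, VC-HIT, VC-HIT, VC-HIT, L1-HIT, VC-HIT, L1-HIT, VC-HIT]

0: 0xb5 (blk 11, set 1) → MISS  vc=[]
1: 0x71 (blk 7, set 1) → MISS  vc=[11]
2: 0x97 (blk 9, set 1) → MISS  vc=[11, 7]
3: 0xbb (blk 11, set 1) → VC-HIT  vc=[9, 7]
4: 0xbd (blk 11, set 1) → L1-HIT  vc=[9, 7]
5: 0x99 (blk 9, set 1) → VC-HIT  vc=[11, 7]
6: 0xbb (blk 11, set 1) → VC-HIT  vc=[9, 7]
7: 0x71 (blk 7, set 1) → VC-HIT  vc=[9, 11]
8: 0x9d (blk 9, set 1) → VC-HIT  vc=[7, 11]
9: 0xbb (blk 11, set 1) → VC-HIT  vc=[7, 9]
10: 0xb4 (blk 11, set 1) → L1-HIT  vc=[7, 9]
11: 0x94 (blk 9, set 1) → VC-HIT  vc=[7, 11]
12: 0x92 (blk 9, set 1) → L1-HIT  vc=[7, 11]
13: 0xbf (blk 11, set 1) → VC-HIT  vc=[7, 9]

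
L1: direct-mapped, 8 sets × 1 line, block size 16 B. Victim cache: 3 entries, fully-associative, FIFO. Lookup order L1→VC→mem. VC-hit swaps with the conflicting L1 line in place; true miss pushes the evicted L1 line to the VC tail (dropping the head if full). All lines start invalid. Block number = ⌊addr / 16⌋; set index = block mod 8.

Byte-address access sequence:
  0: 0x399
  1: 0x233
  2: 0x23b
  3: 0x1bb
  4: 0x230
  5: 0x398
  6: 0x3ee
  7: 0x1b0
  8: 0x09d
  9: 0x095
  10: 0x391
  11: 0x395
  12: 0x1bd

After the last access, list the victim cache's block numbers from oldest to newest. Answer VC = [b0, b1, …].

VC = [35, 9]

  [0] addr=0x399 blk=57 s=1: MISS | VC []
  [1] addr=0x233 blk=35 s=3: MISS | VC []
  [2] addr=0x23b blk=35 s=3: L1-HIT | VC []
  [3] addr=0x1bb blk=27 s=3: MISS | VC [35]
  [4] addr=0x230 blk=35 s=3: VC-HIT | VC [27]
  [5] addr=0x398 blk=57 s=1: L1-HIT | VC [27]
  [6] addr=0x3ee blk=62 s=6: MISS | VC [27]
  [7] addr=0x1b0 blk=27 s=3: VC-HIT | VC [35]
  [8] addr=0x9d blk=9 s=1: MISS | VC [35, 57]
  [9] addr=0x95 blk=9 s=1: L1-HIT | VC [35, 57]
  [10] addr=0x391 blk=57 s=1: VC-HIT | VC [35, 9]
  [11] addr=0x395 blk=57 s=1: L1-HIT | VC [35, 9]
  [12] addr=0x1bd blk=27 s=3: L1-HIT | VC [35, 9]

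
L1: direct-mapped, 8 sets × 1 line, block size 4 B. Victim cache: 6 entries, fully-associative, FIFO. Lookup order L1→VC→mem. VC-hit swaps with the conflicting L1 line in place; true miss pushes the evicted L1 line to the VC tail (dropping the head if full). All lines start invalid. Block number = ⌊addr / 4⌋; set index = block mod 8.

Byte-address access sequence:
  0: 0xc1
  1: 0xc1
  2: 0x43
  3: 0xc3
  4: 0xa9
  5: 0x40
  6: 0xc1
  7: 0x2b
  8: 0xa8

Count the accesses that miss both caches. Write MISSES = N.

MISSES = 4

  [0] addr=0xc1 blk=48 s=0: MISS | VC []
  [1] addr=0xc1 blk=48 s=0: L1-HIT | VC []
  [2] addr=0x43 blk=16 s=0: MISS | VC [48]
  [3] addr=0xc3 blk=48 s=0: VC-HIT | VC [16]
  [4] addr=0xa9 blk=42 s=2: MISS | VC [16]
  [5] addr=0x40 blk=16 s=0: VC-HIT | VC [48]
  [6] addr=0xc1 blk=48 s=0: VC-HIT | VC [16]
  [7] addr=0x2b blk=10 s=2: MISS | VC [16, 42]
  [8] addr=0xa8 blk=42 s=2: VC-HIT | VC [16, 10]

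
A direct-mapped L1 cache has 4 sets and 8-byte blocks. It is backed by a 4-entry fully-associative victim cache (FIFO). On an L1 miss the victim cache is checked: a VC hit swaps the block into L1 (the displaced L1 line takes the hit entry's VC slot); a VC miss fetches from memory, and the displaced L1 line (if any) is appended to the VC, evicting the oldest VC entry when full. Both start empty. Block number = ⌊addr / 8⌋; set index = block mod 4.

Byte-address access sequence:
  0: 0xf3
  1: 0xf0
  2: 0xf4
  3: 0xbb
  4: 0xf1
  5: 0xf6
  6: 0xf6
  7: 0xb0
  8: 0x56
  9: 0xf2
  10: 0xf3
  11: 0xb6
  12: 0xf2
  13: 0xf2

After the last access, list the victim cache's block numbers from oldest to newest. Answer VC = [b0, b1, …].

VC = [10, 22]

  [0] addr=0xf3 blk=30 s=2: MISS | VC []
  [1] addr=0xf0 blk=30 s=2: L1-HIT | VC []
  [2] addr=0xf4 blk=30 s=2: L1-HIT | VC []
  [3] addr=0xbb blk=23 s=3: MISS | VC []
  [4] addr=0xf1 blk=30 s=2: L1-HIT | VC []
  [5] addr=0xf6 blk=30 s=2: L1-HIT | VC []
  [6] addr=0xf6 blk=30 s=2: L1-HIT | VC []
  [7] addr=0xb0 blk=22 s=2: MISS | VC [30]
  [8] addr=0x56 blk=10 s=2: MISS | VC [30, 22]
  [9] addr=0xf2 blk=30 s=2: VC-HIT | VC [10, 22]
  [10] addr=0xf3 blk=30 s=2: L1-HIT | VC [10, 22]
  [11] addr=0xb6 blk=22 s=2: VC-HIT | VC [10, 30]
  [12] addr=0xf2 blk=30 s=2: VC-HIT | VC [10, 22]
  [13] addr=0xf2 blk=30 s=2: L1-HIT | VC [10, 22]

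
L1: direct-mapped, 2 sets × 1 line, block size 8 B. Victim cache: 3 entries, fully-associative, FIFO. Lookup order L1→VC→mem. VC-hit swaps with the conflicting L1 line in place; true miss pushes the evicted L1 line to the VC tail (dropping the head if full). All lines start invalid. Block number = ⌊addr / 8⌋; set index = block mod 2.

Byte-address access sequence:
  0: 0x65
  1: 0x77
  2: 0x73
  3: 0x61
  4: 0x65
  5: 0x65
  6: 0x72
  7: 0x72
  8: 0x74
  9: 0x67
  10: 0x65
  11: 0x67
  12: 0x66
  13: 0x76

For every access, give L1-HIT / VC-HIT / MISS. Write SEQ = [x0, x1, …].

SEQ = [MISS, MISS, L1-HIT, VC-HIT, L1-HIT, L1-HIT, VC-HIT, L1-HIT, L1-HIT, VC-HIT, L1-HIT, L1-HIT, L1-HIT, VC-HIT]

  [0] addr=0x65 blk=12 s=0: MISS | VC []
  [1] addr=0x77 blk=14 s=0: MISS | VC [12]
  [2] addr=0x73 blk=14 s=0: L1-HIT | VC [12]
  [3] addr=0x61 blk=12 s=0: VC-HIT | VC [14]
  [4] addr=0x65 blk=12 s=0: L1-HIT | VC [14]
  [5] addr=0x65 blk=12 s=0: L1-HIT | VC [14]
  [6] addr=0x72 blk=14 s=0: VC-HIT | VC [12]
  [7] addr=0x72 blk=14 s=0: L1-HIT | VC [12]
  [8] addr=0x74 blk=14 s=0: L1-HIT | VC [12]
  [9] addr=0x67 blk=12 s=0: VC-HIT | VC [14]
  [10] addr=0x65 blk=12 s=0: L1-HIT | VC [14]
  [11] addr=0x67 blk=12 s=0: L1-HIT | VC [14]
  [12] addr=0x66 blk=12 s=0: L1-HIT | VC [14]
  [13] addr=0x76 blk=14 s=0: VC-HIT | VC [12]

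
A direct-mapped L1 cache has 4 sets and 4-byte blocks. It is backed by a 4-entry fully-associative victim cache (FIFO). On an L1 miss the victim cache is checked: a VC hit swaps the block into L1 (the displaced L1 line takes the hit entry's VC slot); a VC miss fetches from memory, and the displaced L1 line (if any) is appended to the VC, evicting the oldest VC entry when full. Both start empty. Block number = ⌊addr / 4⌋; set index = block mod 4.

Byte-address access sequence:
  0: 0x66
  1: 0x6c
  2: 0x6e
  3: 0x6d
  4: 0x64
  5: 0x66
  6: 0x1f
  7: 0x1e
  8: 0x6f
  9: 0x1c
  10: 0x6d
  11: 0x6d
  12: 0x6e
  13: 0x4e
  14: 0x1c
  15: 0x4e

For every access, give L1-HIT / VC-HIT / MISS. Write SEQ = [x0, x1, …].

0: 0x66 (blk 25, set 1) → MISS  vc=[]
1: 0x6c (blk 27, set 3) → MISS  vc=[]
2: 0x6e (blk 27, set 3) → L1-HIT  vc=[]
3: 0x6d (blk 27, set 3) → L1-HIT  vc=[]
4: 0x64 (blk 25, set 1) → L1-HIT  vc=[]
5: 0x66 (blk 25, set 1) → L1-HIT  vc=[]
6: 0x1f (blk 7, set 3) → MISS  vc=[27]
7: 0x1e (blk 7, set 3) → L1-HIT  vc=[27]
8: 0x6f (blk 27, set 3) → VC-HIT  vc=[7]
9: 0x1c (blk 7, set 3) → VC-HIT  vc=[27]
10: 0x6d (blk 27, set 3) → VC-HIT  vc=[7]
11: 0x6d (blk 27, set 3) → L1-HIT  vc=[7]
12: 0x6e (blk 27, set 3) → L1-HIT  vc=[7]
13: 0x4e (blk 19, set 3) → MISS  vc=[7, 27]
14: 0x1c (blk 7, set 3) → VC-HIT  vc=[19, 27]
15: 0x4e (blk 19, set 3) → VC-HIT  vc=[7, 27]

SEQ = [MISS, MISS, L1-HIT, L1-HIT, L1-HIT, L1-HIT, MISS, L1-HIT, VC-HIT, VC-HIT, VC-HIT, L1-HIT, L1-HIT, MISS, VC-HIT, VC-HIT]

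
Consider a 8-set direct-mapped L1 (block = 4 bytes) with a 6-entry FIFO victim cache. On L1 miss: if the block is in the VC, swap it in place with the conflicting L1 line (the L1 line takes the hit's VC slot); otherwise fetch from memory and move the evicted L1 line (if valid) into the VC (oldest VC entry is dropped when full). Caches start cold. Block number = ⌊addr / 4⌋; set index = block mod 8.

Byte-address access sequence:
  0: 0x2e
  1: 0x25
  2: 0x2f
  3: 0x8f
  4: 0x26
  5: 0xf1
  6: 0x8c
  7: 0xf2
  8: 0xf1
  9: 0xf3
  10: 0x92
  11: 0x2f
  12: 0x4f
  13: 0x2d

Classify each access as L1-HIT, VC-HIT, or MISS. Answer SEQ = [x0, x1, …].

SEQ = [MISS, MISS, L1-HIT, MISS, L1-HIT, MISS, L1-HIT, L1-HIT, L1-HIT, L1-HIT, MISS, VC-HIT, MISS, VC-HIT]

  [0] addr=0x2e blk=11 s=3: MISS | VC []
  [1] addr=0x25 blk=9 s=1: MISS | VC []
  [2] addr=0x2f blk=11 s=3: L1-HIT | VC []
  [3] addr=0x8f blk=35 s=3: MISS | VC [11]
  [4] addr=0x26 blk=9 s=1: L1-HIT | VC [11]
  [5] addr=0xf1 blk=60 s=4: MISS | VC [11]
  [6] addr=0x8c blk=35 s=3: L1-HIT | VC [11]
  [7] addr=0xf2 blk=60 s=4: L1-HIT | VC [11]
  [8] addr=0xf1 blk=60 s=4: L1-HIT | VC [11]
  [9] addr=0xf3 blk=60 s=4: L1-HIT | VC [11]
  [10] addr=0x92 blk=36 s=4: MISS | VC [11, 60]
  [11] addr=0x2f blk=11 s=3: VC-HIT | VC [35, 60]
  [12] addr=0x4f blk=19 s=3: MISS | VC [35, 60, 11]
  [13] addr=0x2d blk=11 s=3: VC-HIT | VC [35, 60, 19]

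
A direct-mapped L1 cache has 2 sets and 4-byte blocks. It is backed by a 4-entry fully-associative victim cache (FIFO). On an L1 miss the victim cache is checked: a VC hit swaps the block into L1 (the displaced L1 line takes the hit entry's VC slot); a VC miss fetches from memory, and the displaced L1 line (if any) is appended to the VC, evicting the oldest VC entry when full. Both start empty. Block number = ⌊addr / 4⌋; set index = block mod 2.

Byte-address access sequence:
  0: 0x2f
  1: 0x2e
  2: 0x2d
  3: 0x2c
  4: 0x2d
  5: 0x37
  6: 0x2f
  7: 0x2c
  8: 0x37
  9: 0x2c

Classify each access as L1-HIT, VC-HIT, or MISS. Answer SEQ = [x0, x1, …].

SEQ = [MISS, L1-HIT, L1-HIT, L1-HIT, L1-HIT, MISS, VC-HIT, L1-HIT, VC-HIT, VC-HIT]

0: 0x2f (blk 11, set 1) → MISS  vc=[]
1: 0x2e (blk 11, set 1) → L1-HIT  vc=[]
2: 0x2d (blk 11, set 1) → L1-HIT  vc=[]
3: 0x2c (blk 11, set 1) → L1-HIT  vc=[]
4: 0x2d (blk 11, set 1) → L1-HIT  vc=[]
5: 0x37 (blk 13, set 1) → MISS  vc=[11]
6: 0x2f (blk 11, set 1) → VC-HIT  vc=[13]
7: 0x2c (blk 11, set 1) → L1-HIT  vc=[13]
8: 0x37 (blk 13, set 1) → VC-HIT  vc=[11]
9: 0x2c (blk 11, set 1) → VC-HIT  vc=[13]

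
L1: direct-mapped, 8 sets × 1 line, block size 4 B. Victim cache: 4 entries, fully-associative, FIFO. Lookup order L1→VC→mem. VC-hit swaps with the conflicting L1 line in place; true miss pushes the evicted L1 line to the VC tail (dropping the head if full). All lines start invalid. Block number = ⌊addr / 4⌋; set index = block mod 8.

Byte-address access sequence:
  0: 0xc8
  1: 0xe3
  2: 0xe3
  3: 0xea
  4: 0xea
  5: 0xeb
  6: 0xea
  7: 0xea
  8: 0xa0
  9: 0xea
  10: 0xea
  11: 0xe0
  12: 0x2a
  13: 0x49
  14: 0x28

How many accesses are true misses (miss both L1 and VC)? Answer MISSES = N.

MISSES = 6

0: 0xc8 (blk 50, set 2) → MISS  vc=[]
1: 0xe3 (blk 56, set 0) → MISS  vc=[]
2: 0xe3 (blk 56, set 0) → L1-HIT  vc=[]
3: 0xea (blk 58, set 2) → MISS  vc=[50]
4: 0xea (blk 58, set 2) → L1-HIT  vc=[50]
5: 0xeb (blk 58, set 2) → L1-HIT  vc=[50]
6: 0xea (blk 58, set 2) → L1-HIT  vc=[50]
7: 0xea (blk 58, set 2) → L1-HIT  vc=[50]
8: 0xa0 (blk 40, set 0) → MISS  vc=[50, 56]
9: 0xea (blk 58, set 2) → L1-HIT  vc=[50, 56]
10: 0xea (blk 58, set 2) → L1-HIT  vc=[50, 56]
11: 0xe0 (blk 56, set 0) → VC-HIT  vc=[50, 40]
12: 0x2a (blk 10, set 2) → MISS  vc=[50, 40, 58]
13: 0x49 (blk 18, set 2) → MISS  vc=[50, 40, 58, 10]
14: 0x28 (blk 10, set 2) → VC-HIT  vc=[50, 40, 58, 18]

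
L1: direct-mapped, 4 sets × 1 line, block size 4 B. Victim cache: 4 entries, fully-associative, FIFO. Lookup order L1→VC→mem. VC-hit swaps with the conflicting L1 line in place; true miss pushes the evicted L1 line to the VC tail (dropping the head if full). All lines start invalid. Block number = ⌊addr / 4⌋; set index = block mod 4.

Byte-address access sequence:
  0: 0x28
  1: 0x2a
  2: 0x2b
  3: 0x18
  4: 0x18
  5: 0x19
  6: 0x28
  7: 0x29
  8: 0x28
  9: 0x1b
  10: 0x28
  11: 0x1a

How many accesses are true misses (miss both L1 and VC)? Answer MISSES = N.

MISSES = 2

  [0] addr=0x28 blk=10 s=2: MISS | VC []
  [1] addr=0x2a blk=10 s=2: L1-HIT | VC []
  [2] addr=0x2b blk=10 s=2: L1-HIT | VC []
  [3] addr=0x18 blk=6 s=2: MISS | VC [10]
  [4] addr=0x18 blk=6 s=2: L1-HIT | VC [10]
  [5] addr=0x19 blk=6 s=2: L1-HIT | VC [10]
  [6] addr=0x28 blk=10 s=2: VC-HIT | VC [6]
  [7] addr=0x29 blk=10 s=2: L1-HIT | VC [6]
  [8] addr=0x28 blk=10 s=2: L1-HIT | VC [6]
  [9] addr=0x1b blk=6 s=2: VC-HIT | VC [10]
  [10] addr=0x28 blk=10 s=2: VC-HIT | VC [6]
  [11] addr=0x1a blk=6 s=2: VC-HIT | VC [10]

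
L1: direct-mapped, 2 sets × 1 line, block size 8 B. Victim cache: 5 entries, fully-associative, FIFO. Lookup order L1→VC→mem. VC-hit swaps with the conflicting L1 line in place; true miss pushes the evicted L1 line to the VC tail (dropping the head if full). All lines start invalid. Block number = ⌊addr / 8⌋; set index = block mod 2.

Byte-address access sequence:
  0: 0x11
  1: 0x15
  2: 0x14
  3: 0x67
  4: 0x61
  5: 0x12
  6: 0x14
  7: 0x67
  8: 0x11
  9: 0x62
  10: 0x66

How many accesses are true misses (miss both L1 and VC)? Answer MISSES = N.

0: 0x11 (blk 2, set 0) → MISS  vc=[]
1: 0x15 (blk 2, set 0) → L1-HIT  vc=[]
2: 0x14 (blk 2, set 0) → L1-HIT  vc=[]
3: 0x67 (blk 12, set 0) → MISS  vc=[2]
4: 0x61 (blk 12, set 0) → L1-HIT  vc=[2]
5: 0x12 (blk 2, set 0) → VC-HIT  vc=[12]
6: 0x14 (blk 2, set 0) → L1-HIT  vc=[12]
7: 0x67 (blk 12, set 0) → VC-HIT  vc=[2]
8: 0x11 (blk 2, set 0) → VC-HIT  vc=[12]
9: 0x62 (blk 12, set 0) → VC-HIT  vc=[2]
10: 0x66 (blk 12, set 0) → L1-HIT  vc=[2]

MISSES = 2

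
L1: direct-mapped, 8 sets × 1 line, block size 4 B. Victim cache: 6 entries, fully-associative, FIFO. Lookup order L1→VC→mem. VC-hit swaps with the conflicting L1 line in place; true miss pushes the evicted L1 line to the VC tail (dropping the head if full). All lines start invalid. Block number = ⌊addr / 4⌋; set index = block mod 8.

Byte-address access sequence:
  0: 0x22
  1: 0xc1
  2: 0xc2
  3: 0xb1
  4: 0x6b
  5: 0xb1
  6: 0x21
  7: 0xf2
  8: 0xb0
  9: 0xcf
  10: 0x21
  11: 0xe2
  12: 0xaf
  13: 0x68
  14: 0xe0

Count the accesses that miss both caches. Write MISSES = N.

MISSES = 8

  [0] addr=0x22 blk=8 s=0: MISS | VC []
  [1] addr=0xc1 blk=48 s=0: MISS | VC [8]
  [2] addr=0xc2 blk=48 s=0: L1-HIT | VC [8]
  [3] addr=0xb1 blk=44 s=4: MISS | VC [8]
  [4] addr=0x6b blk=26 s=2: MISS | VC [8]
  [5] addr=0xb1 blk=44 s=4: L1-HIT | VC [8]
  [6] addr=0x21 blk=8 s=0: VC-HIT | VC [48]
  [7] addr=0xf2 blk=60 s=4: MISS | VC [48, 44]
  [8] addr=0xb0 blk=44 s=4: VC-HIT | VC [48, 60]
  [9] addr=0xcf blk=51 s=3: MISS | VC [48, 60]
  [10] addr=0x21 blk=8 s=0: L1-HIT | VC [48, 60]
  [11] addr=0xe2 blk=56 s=0: MISS | VC [48, 60, 8]
  [12] addr=0xaf blk=43 s=3: MISS | VC [48, 60, 8, 51]
  [13] addr=0x68 blk=26 s=2: L1-HIT | VC [48, 60, 8, 51]
  [14] addr=0xe0 blk=56 s=0: L1-HIT | VC [48, 60, 8, 51]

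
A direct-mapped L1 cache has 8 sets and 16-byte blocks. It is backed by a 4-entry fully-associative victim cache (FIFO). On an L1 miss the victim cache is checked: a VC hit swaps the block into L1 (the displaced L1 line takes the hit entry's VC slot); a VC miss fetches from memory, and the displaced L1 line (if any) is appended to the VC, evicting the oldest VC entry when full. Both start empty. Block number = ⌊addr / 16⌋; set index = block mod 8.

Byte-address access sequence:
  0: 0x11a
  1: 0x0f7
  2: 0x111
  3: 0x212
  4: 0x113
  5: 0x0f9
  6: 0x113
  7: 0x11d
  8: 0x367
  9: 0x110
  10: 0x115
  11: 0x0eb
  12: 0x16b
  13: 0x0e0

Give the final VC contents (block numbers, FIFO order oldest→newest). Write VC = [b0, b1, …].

VC = [33, 54, 22]

  [0] addr=0x11a blk=17 s=1: MISS | VC []
  [1] addr=0xf7 blk=15 s=7: MISS | VC []
  [2] addr=0x111 blk=17 s=1: L1-HIT | VC []
  [3] addr=0x212 blk=33 s=1: MISS | VC [17]
  [4] addr=0x113 blk=17 s=1: VC-HIT | VC [33]
  [5] addr=0xf9 blk=15 s=7: L1-HIT | VC [33]
  [6] addr=0x113 blk=17 s=1: L1-HIT | VC [33]
  [7] addr=0x11d blk=17 s=1: L1-HIT | VC [33]
  [8] addr=0x367 blk=54 s=6: MISS | VC [33]
  [9] addr=0x110 blk=17 s=1: L1-HIT | VC [33]
  [10] addr=0x115 blk=17 s=1: L1-HIT | VC [33]
  [11] addr=0xeb blk=14 s=6: MISS | VC [33, 54]
  [12] addr=0x16b blk=22 s=6: MISS | VC [33, 54, 14]
  [13] addr=0xe0 blk=14 s=6: VC-HIT | VC [33, 54, 22]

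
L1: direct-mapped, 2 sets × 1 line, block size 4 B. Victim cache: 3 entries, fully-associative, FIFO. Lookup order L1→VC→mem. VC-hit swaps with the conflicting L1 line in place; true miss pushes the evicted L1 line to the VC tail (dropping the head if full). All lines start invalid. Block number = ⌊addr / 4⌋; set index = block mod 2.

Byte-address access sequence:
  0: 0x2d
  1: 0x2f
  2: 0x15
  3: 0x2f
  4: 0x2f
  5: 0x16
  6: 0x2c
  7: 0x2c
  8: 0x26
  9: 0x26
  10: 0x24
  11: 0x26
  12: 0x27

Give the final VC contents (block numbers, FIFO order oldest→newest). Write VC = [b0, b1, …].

VC = [5, 11]

#0 0x2d→b11/s1 MISS; vc=[]
#1 0x2f→b11/s1 L1-HIT; vc=[]
#2 0x15→b5/s1 MISS; vc=[11]
#3 0x2f→b11/s1 VC-HIT; vc=[5]
#4 0x2f→b11/s1 L1-HIT; vc=[5]
#5 0x16→b5/s1 VC-HIT; vc=[11]
#6 0x2c→b11/s1 VC-HIT; vc=[5]
#7 0x2c→b11/s1 L1-HIT; vc=[5]
#8 0x26→b9/s1 MISS; vc=[5,11]
#9 0x26→b9/s1 L1-HIT; vc=[5,11]
#10 0x24→b9/s1 L1-HIT; vc=[5,11]
#11 0x26→b9/s1 L1-HIT; vc=[5,11]
#12 0x27→b9/s1 L1-HIT; vc=[5,11]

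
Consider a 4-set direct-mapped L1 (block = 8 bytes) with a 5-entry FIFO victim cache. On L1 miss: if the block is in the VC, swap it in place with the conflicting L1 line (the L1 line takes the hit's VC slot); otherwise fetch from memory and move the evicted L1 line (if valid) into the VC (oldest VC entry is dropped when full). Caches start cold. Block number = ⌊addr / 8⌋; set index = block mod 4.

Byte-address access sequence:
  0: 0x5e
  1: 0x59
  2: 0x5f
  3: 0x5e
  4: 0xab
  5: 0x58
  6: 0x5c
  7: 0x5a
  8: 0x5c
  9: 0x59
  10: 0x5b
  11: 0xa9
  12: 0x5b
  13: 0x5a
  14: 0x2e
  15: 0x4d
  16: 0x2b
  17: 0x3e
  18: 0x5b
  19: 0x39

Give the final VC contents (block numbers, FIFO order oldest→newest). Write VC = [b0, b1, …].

  [0] addr=0x5e blk=11 s=3: MISS | VC []
  [1] addr=0x59 blk=11 s=3: L1-HIT | VC []
  [2] addr=0x5f blk=11 s=3: L1-HIT | VC []
  [3] addr=0x5e blk=11 s=3: L1-HIT | VC []
  [4] addr=0xab blk=21 s=1: MISS | VC []
  [5] addr=0x58 blk=11 s=3: L1-HIT | VC []
  [6] addr=0x5c blk=11 s=3: L1-HIT | VC []
  [7] addr=0x5a blk=11 s=3: L1-HIT | VC []
  [8] addr=0x5c blk=11 s=3: L1-HIT | VC []
  [9] addr=0x59 blk=11 s=3: L1-HIT | VC []
  [10] addr=0x5b blk=11 s=3: L1-HIT | VC []
  [11] addr=0xa9 blk=21 s=1: L1-HIT | VC []
  [12] addr=0x5b blk=11 s=3: L1-HIT | VC []
  [13] addr=0x5a blk=11 s=3: L1-HIT | VC []
  [14] addr=0x2e blk=5 s=1: MISS | VC [21]
  [15] addr=0x4d blk=9 s=1: MISS | VC [21, 5]
  [16] addr=0x2b blk=5 s=1: VC-HIT | VC [21, 9]
  [17] addr=0x3e blk=7 s=3: MISS | VC [21, 9, 11]
  [18] addr=0x5b blk=11 s=3: VC-HIT | VC [21, 9, 7]
  [19] addr=0x39 blk=7 s=3: VC-HIT | VC [21, 9, 11]

VC = [21, 9, 11]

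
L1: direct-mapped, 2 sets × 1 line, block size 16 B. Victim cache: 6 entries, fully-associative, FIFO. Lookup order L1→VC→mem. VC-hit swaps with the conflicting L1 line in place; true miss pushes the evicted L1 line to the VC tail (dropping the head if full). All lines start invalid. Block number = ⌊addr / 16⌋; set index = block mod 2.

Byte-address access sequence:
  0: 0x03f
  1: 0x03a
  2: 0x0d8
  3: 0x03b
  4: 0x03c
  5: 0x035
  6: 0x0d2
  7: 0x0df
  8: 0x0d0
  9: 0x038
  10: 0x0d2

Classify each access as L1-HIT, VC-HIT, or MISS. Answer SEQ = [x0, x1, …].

SEQ = [MISS, L1-HIT, MISS, VC-HIT, L1-HIT, L1-HIT, VC-HIT, L1-HIT, L1-HIT, VC-HIT, VC-HIT]

#0 0x3f→b3/s1 MISS; vc=[]
#1 0x3a→b3/s1 L1-HIT; vc=[]
#2 0xd8→b13/s1 MISS; vc=[3]
#3 0x3b→b3/s1 VC-HIT; vc=[13]
#4 0x3c→b3/s1 L1-HIT; vc=[13]
#5 0x35→b3/s1 L1-HIT; vc=[13]
#6 0xd2→b13/s1 VC-HIT; vc=[3]
#7 0xdf→b13/s1 L1-HIT; vc=[3]
#8 0xd0→b13/s1 L1-HIT; vc=[3]
#9 0x38→b3/s1 VC-HIT; vc=[13]
#10 0xd2→b13/s1 VC-HIT; vc=[3]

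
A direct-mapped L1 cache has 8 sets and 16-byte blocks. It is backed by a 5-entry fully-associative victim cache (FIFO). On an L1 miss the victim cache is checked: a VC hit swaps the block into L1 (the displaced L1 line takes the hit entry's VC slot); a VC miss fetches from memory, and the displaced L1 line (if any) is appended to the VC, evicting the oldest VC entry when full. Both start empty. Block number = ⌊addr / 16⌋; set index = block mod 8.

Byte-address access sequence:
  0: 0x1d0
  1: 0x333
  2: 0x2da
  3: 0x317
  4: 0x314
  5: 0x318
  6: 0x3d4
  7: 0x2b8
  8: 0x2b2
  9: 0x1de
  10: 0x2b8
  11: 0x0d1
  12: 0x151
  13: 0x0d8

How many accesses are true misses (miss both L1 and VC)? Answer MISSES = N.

MISSES = 8

  [0] addr=0x1d0 blk=29 s=5: MISS | VC []
  [1] addr=0x333 blk=51 s=3: MISS | VC []
  [2] addr=0x2da blk=45 s=5: MISS | VC [29]
  [3] addr=0x317 blk=49 s=1: MISS | VC [29]
  [4] addr=0x314 blk=49 s=1: L1-HIT | VC [29]
  [5] addr=0x318 blk=49 s=1: L1-HIT | VC [29]
  [6] addr=0x3d4 blk=61 s=5: MISS | VC [29, 45]
  [7] addr=0x2b8 blk=43 s=3: MISS | VC [29, 45, 51]
  [8] addr=0x2b2 blk=43 s=3: L1-HIT | VC [29, 45, 51]
  [9] addr=0x1de blk=29 s=5: VC-HIT | VC [61, 45, 51]
  [10] addr=0x2b8 blk=43 s=3: L1-HIT | VC [61, 45, 51]
  [11] addr=0xd1 blk=13 s=5: MISS | VC [61, 45, 51, 29]
  [12] addr=0x151 blk=21 s=5: MISS | VC [61, 45, 51, 29, 13]
  [13] addr=0xd8 blk=13 s=5: VC-HIT | VC [61, 45, 51, 29, 21]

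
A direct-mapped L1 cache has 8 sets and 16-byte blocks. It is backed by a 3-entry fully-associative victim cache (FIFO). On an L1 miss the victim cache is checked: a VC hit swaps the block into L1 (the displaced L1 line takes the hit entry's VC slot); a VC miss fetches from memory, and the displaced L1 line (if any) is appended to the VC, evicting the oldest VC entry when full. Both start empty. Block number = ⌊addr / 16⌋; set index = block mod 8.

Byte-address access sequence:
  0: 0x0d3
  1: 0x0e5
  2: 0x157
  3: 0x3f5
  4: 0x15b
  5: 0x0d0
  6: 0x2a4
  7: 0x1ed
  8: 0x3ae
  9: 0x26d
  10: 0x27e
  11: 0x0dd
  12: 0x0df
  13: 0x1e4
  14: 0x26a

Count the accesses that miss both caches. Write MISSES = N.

MISSES = 9

0: 0xd3 (blk 13, set 5) → MISS  vc=[]
1: 0xe5 (blk 14, set 6) → MISS  vc=[]
2: 0x157 (blk 21, set 5) → MISS  vc=[13]
3: 0x3f5 (blk 63, set 7) → MISS  vc=[13]
4: 0x15b (blk 21, set 5) → L1-HIT  vc=[13]
5: 0xd0 (blk 13, set 5) → VC-HIT  vc=[21]
6: 0x2a4 (blk 42, set 2) → MISS  vc=[21]
7: 0x1ed (blk 30, set 6) → MISS  vc=[21, 14]
8: 0x3ae (blk 58, set 2) → MISS  vc=[21, 14, 42]
9: 0x26d (blk 38, set 6) → MISS  vc=[14, 42, 30]
10: 0x27e (blk 39, set 7) → MISS  vc=[42, 30, 63]
11: 0xdd (blk 13, set 5) → L1-HIT  vc=[42, 30, 63]
12: 0xdf (blk 13, set 5) → L1-HIT  vc=[42, 30, 63]
13: 0x1e4 (blk 30, set 6) → VC-HIT  vc=[42, 38, 63]
14: 0x26a (blk 38, set 6) → VC-HIT  vc=[42, 30, 63]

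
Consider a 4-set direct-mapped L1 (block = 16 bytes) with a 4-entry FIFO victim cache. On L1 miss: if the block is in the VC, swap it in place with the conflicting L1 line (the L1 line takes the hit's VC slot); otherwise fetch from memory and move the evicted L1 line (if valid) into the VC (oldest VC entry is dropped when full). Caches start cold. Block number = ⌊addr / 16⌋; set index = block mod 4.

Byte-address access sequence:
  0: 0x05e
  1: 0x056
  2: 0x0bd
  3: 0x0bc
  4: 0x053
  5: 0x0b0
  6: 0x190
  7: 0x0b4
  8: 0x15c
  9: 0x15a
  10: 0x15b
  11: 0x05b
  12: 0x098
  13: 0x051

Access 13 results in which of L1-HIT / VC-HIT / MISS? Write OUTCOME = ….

OUTCOME = VC-HIT

0: 0x5e (blk 5, set 1) → MISS  vc=[]
1: 0x56 (blk 5, set 1) → L1-HIT  vc=[]
2: 0xbd (blk 11, set 3) → MISS  vc=[]
3: 0xbc (blk 11, set 3) → L1-HIT  vc=[]
4: 0x53 (blk 5, set 1) → L1-HIT  vc=[]
5: 0xb0 (blk 11, set 3) → L1-HIT  vc=[]
6: 0x190 (blk 25, set 1) → MISS  vc=[5]
7: 0xb4 (blk 11, set 3) → L1-HIT  vc=[5]
8: 0x15c (blk 21, set 1) → MISS  vc=[5, 25]
9: 0x15a (blk 21, set 1) → L1-HIT  vc=[5, 25]
10: 0x15b (blk 21, set 1) → L1-HIT  vc=[5, 25]
11: 0x5b (blk 5, set 1) → VC-HIT  vc=[21, 25]
12: 0x98 (blk 9, set 1) → MISS  vc=[21, 25, 5]
13: 0x51 (blk 5, set 1) → VC-HIT  vc=[21, 25, 9]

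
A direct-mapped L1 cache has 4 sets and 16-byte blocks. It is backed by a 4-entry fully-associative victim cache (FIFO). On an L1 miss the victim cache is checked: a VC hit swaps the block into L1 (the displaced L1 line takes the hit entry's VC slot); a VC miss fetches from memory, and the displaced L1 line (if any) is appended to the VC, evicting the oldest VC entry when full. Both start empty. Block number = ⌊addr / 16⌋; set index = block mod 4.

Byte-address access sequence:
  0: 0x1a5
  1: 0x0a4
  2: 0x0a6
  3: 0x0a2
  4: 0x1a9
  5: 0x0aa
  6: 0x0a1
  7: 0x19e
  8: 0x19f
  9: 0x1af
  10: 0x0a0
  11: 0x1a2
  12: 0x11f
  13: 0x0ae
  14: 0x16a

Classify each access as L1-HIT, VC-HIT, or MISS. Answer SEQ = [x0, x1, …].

SEQ = [MISS, MISS, L1-HIT, L1-HIT, VC-HIT, VC-HIT, L1-HIT, MISS, L1-HIT, VC-HIT, VC-HIT, VC-HIT, MISS, VC-HIT, MISS]

#0 0x1a5→b26/s2 MISS; vc=[]
#1 0xa4→b10/s2 MISS; vc=[26]
#2 0xa6→b10/s2 L1-HIT; vc=[26]
#3 0xa2→b10/s2 L1-HIT; vc=[26]
#4 0x1a9→b26/s2 VC-HIT; vc=[10]
#5 0xaa→b10/s2 VC-HIT; vc=[26]
#6 0xa1→b10/s2 L1-HIT; vc=[26]
#7 0x19e→b25/s1 MISS; vc=[26]
#8 0x19f→b25/s1 L1-HIT; vc=[26]
#9 0x1af→b26/s2 VC-HIT; vc=[10]
#10 0xa0→b10/s2 VC-HIT; vc=[26]
#11 0x1a2→b26/s2 VC-HIT; vc=[10]
#12 0x11f→b17/s1 MISS; vc=[10,25]
#13 0xae→b10/s2 VC-HIT; vc=[26,25]
#14 0x16a→b22/s2 MISS; vc=[26,25,10]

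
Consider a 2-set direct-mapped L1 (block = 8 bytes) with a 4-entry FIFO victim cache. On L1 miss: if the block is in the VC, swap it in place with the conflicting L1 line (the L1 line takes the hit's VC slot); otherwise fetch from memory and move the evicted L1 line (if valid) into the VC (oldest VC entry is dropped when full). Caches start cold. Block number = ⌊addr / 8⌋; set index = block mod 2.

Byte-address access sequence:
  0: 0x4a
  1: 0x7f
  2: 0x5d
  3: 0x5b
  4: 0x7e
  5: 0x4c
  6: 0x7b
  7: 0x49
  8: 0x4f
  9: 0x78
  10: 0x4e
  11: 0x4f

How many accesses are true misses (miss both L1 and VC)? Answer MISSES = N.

MISSES = 3

0: 0x4a (blk 9, set 1) → MISS  vc=[]
1: 0x7f (blk 15, set 1) → MISS  vc=[9]
2: 0x5d (blk 11, set 1) → MISS  vc=[9, 15]
3: 0x5b (blk 11, set 1) → L1-HIT  vc=[9, 15]
4: 0x7e (blk 15, set 1) → VC-HIT  vc=[9, 11]
5: 0x4c (blk 9, set 1) → VC-HIT  vc=[15, 11]
6: 0x7b (blk 15, set 1) → VC-HIT  vc=[9, 11]
7: 0x49 (blk 9, set 1) → VC-HIT  vc=[15, 11]
8: 0x4f (blk 9, set 1) → L1-HIT  vc=[15, 11]
9: 0x78 (blk 15, set 1) → VC-HIT  vc=[9, 11]
10: 0x4e (blk 9, set 1) → VC-HIT  vc=[15, 11]
11: 0x4f (blk 9, set 1) → L1-HIT  vc=[15, 11]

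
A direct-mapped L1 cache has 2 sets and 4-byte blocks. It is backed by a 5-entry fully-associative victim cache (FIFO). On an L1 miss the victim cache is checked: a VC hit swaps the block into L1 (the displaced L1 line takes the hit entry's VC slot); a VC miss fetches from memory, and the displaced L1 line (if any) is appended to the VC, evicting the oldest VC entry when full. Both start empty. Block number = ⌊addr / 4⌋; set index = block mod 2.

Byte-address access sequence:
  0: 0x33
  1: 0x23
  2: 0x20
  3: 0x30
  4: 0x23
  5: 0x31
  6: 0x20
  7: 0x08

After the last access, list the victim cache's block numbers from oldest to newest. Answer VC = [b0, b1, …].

  [0] addr=0x33 blk=12 s=0: MISS | VC []
  [1] addr=0x23 blk=8 s=0: MISS | VC [12]
  [2] addr=0x20 blk=8 s=0: L1-HIT | VC [12]
  [3] addr=0x30 blk=12 s=0: VC-HIT | VC [8]
  [4] addr=0x23 blk=8 s=0: VC-HIT | VC [12]
  [5] addr=0x31 blk=12 s=0: VC-HIT | VC [8]
  [6] addr=0x20 blk=8 s=0: VC-HIT | VC [12]
  [7] addr=0x8 blk=2 s=0: MISS | VC [12, 8]

VC = [12, 8]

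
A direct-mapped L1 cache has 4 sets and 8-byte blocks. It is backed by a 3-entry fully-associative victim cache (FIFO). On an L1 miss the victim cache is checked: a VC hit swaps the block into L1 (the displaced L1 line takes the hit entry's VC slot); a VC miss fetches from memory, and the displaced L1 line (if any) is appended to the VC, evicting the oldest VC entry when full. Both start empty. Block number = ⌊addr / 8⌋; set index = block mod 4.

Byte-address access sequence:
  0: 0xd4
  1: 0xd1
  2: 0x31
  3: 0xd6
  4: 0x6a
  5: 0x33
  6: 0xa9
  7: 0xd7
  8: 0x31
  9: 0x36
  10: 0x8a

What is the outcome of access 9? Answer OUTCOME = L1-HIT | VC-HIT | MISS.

OUTCOME = L1-HIT

  [0] addr=0xd4 blk=26 s=2: MISS | VC []
  [1] addr=0xd1 blk=26 s=2: L1-HIT | VC []
  [2] addr=0x31 blk=6 s=2: MISS | VC [26]
  [3] addr=0xd6 blk=26 s=2: VC-HIT | VC [6]
  [4] addr=0x6a blk=13 s=1: MISS | VC [6]
  [5] addr=0x33 blk=6 s=2: VC-HIT | VC [26]
  [6] addr=0xa9 blk=21 s=1: MISS | VC [26, 13]
  [7] addr=0xd7 blk=26 s=2: VC-HIT | VC [6, 13]
  [8] addr=0x31 blk=6 s=2: VC-HIT | VC [26, 13]
  [9] addr=0x36 blk=6 s=2: L1-HIT | VC [26, 13]
  [10] addr=0x8a blk=17 s=1: MISS | VC [26, 13, 21]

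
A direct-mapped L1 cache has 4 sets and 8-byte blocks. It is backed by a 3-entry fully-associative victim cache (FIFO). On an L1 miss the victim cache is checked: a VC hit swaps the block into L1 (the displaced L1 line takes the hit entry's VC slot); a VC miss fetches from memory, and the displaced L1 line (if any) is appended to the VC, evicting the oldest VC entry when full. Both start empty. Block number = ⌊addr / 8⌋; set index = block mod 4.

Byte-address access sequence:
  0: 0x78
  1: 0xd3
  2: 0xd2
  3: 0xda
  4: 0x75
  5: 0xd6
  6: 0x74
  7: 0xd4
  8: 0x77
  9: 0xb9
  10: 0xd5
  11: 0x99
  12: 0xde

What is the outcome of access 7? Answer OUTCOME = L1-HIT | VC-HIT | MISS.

OUTCOME = VC-HIT

0: 0x78 (blk 15, set 3) → MISS  vc=[]
1: 0xd3 (blk 26, set 2) → MISS  vc=[]
2: 0xd2 (blk 26, set 2) → L1-HIT  vc=[]
3: 0xda (blk 27, set 3) → MISS  vc=[15]
4: 0x75 (blk 14, set 2) → MISS  vc=[15, 26]
5: 0xd6 (blk 26, set 2) → VC-HIT  vc=[15, 14]
6: 0x74 (blk 14, set 2) → VC-HIT  vc=[15, 26]
7: 0xd4 (blk 26, set 2) → VC-HIT  vc=[15, 14]
8: 0x77 (blk 14, set 2) → VC-HIT  vc=[15, 26]
9: 0xb9 (blk 23, set 3) → MISS  vc=[15, 26, 27]
10: 0xd5 (blk 26, set 2) → VC-HIT  vc=[15, 14, 27]
11: 0x99 (blk 19, set 3) → MISS  vc=[14, 27, 23]
12: 0xde (blk 27, set 3) → VC-HIT  vc=[14, 19, 23]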